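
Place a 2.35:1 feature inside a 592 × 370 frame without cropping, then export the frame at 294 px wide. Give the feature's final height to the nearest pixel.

125 px

At 592×370 the feature is width-limited, so height = 592 / 2.350 ≈ 251.91 px.
Resizing to 294 px wide multiplies everything by 0.4966: 251.91 → 125.11 px.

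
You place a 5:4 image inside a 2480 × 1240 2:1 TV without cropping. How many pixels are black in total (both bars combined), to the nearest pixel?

1153200 pixels

5:4 is narrower than 2:1, so it spans the full height.
That makes the image 1550.0000 px wide (1240 × 5/4).
Black = 2480 − 1550.0000 = 930.0000 px.
Across the 1240-px span: 930.0000 × 1240 ≈ 1153200 px.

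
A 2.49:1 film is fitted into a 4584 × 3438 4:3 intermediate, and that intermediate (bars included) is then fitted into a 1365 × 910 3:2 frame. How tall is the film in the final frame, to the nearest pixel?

487 px

Inside the 4584×3438 canvas the film is width-limited at 4584.00 × 1840.96.
The 4:3 canvas is height-limited in 1365×910, giving 1213.33 × 910.00; scale factor 0.2647.
Applying the same ×0.2647: 1840.96 → 487.28.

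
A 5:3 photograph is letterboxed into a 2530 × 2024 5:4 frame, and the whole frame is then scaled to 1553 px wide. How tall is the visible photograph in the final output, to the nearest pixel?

932 px

Fitted into 2530×2024, the photograph spans the width; its height is 2530 × 3/5 ≈ 1518.00 px.
The frame scales by 1553/2530 = 0.6138; 1518.00 × 0.6138 ≈ 931.80 px.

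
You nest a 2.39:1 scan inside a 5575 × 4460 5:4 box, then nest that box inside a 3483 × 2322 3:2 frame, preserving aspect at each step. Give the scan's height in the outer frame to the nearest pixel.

1214 px

First fit — 2.39:1 into 5575×4460 spans the width: 5575.00 × 2332.64.
Second fit — the 5:4 canvas into 3483×2322 spans the height: 2902.50 × 2322.00 (×0.5206 from 5575×4460).
The scan scales with it: height 2332.64 × 0.5206 ≈ 1214.44.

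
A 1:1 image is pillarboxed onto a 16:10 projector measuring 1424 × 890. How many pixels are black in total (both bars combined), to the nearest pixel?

1:1 (1.000) < 16:10 (1.600), so the image fills the height.
That makes the image 890.0000 px wide (890 × 1/1).
Black = 1424 − 890.0000 = 534.0000 px.
Bar area = 534.0000 × 890 ≈ 475260 px.

475260 pixels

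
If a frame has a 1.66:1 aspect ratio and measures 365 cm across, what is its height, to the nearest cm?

220 cm

Height = 365 / 1.660 = 219.88.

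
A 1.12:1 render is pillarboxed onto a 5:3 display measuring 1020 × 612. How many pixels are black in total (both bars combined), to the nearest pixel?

Since 1.120 < 1.667, the render is height-limited.
Content width = 612 × 1.120 ≈ 685.4400 px.
1020 − 685.4400 = 334.5600 px of bars.
Bar area = 334.5600 × 612 ≈ 204751 px.

204751 pixels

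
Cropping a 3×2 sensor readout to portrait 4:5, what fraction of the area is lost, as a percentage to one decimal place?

portrait 4:5 is narrower than 3×2, so the crop keeps the full height and trims the width.
Area ratio = (0.800)/(1.500) = 53.33%; the remaining 46.67% is cropped out.

46.7%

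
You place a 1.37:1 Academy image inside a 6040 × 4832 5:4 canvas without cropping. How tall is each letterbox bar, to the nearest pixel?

212 px

1.37:1 Academy (1.370) > 5:4 (1.250), so the image fills the width.
Content height = 6040 / 1.370 ≈ 4408.76 px.
Leftover height: 4832 − 4408.76 = 423.24 px → 211.62 each side.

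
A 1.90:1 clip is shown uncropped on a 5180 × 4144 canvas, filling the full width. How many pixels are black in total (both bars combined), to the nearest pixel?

7343604 pixels

That makes the image 2726.3158 px tall (5180 / 1.900).
Leftover height: 4144 − 2726.3158 = 1417.6842 px.
Bar area = 1417.6842 × 5180 ≈ 7343604 px.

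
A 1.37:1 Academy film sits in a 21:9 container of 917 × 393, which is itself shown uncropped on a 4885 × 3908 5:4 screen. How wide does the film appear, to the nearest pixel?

2868 px

First fit — 1.37:1 Academy into 917×393 spans the height: 538.41 × 393.00.
21:9 in 4885×3908: fills the width, so the intermediate becomes 4885.00 × 2093.57 — a scale of ×5.3272.
The film scales with it: width 538.41 × 5.3272 ≈ 2868.19.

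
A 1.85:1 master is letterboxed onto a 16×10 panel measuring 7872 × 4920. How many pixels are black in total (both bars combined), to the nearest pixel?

5233816 pixels

Since 1.850 > 1.600, the master is width-limited.
The master is 7872 / 1.850 ≈ 4255.1351 px tall.
Black = 4920 − 4255.1351 = 664.8649 px.
Bar area = 664.8649 × 7872 ≈ 5233816 px.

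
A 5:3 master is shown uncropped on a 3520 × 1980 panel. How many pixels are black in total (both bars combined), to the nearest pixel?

435600 pixels

5:3 is narrower than 16×9, so it spans the full height.
That makes the image 3300.0000 px wide (1980 × 5/3).
Black = 3520 − 3300.0000 = 220.0000 px.
Bar area = 220.0000 × 1980 ≈ 435600 px.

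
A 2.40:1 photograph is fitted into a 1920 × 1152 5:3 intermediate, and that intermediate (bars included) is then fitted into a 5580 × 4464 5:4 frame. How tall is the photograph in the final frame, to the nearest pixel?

2325 px

Inside the 1920×1152 canvas the photograph is width-limited at 1920.00 × 800.00.
5:3 in 5580×4464: fills the width, so the intermediate becomes 5580.00 × 3348.00 — a scale of ×2.9062.
Applying the same ×2.9062: 800.00 → 2325.00.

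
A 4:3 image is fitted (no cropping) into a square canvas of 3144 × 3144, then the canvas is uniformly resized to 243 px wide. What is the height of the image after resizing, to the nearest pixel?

182 px

At 3144×3144 the image is width-limited, so height = 3144 × 3/4 ≈ 2358.00 px.
Scaling 3144 → 243 is ×0.0773, so the height becomes 2358.00 × 0.0773 ≈ 182.25 px.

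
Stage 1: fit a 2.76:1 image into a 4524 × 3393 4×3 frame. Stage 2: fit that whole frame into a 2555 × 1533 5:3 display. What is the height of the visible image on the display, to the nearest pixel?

Inside the 4524×3393 canvas the image is width-limited at 4524.00 × 1639.13.
4×3 in 2555×1533: fills the height, so the intermediate becomes 2044.00 × 1533.00 — a scale of ×0.4518.
Applying the same ×0.4518: 1639.13 → 740.58.

741 px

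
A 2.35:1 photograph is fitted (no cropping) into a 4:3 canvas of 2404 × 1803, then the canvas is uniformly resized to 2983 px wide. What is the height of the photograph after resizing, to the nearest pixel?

At 2404×1803 the photograph is width-limited, so height = 2404 / 2.350 ≈ 1022.98 px.
The frame scales by 2983/2404 = 1.2408; 1022.98 × 1.2408 ≈ 1269.36 px.

1269 px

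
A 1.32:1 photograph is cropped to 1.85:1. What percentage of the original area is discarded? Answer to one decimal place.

28.6%

Going from 1.32:1 to 1.85:1 means cutting height while keeping width.
Area ratio = (1.320)/(1.850) = 71.35%; the remaining 28.65% is cropped out.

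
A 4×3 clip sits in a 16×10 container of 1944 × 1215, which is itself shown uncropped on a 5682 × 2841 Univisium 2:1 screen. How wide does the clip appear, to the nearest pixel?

3788 px

First fit — 4×3 into 1944×1215 spans the height: 1620.00 × 1215.00.
The 16×10 canvas is height-limited in 5682×2841, giving 4545.60 × 2841.00; scale factor 2.3383.
So the clip's width is 1620.00 × 2.3383 ≈ 3788.00.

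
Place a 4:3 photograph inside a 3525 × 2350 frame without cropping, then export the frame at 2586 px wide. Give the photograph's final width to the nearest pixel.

2299 px

At 3525×2350 the photograph is height-limited, so width = 2350 × 4/3 ≈ 3133.33 px.
The frame scales by 2586/3525 = 0.7336; 3133.33 × 0.7336 ≈ 2298.67 px.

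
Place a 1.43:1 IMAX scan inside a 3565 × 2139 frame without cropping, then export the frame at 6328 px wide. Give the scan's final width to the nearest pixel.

Fitted into 3565×2139, the scan spans the height; its width is 2139 × 1.430 ≈ 3058.77 px.
Resizing to 6328 px wide multiplies everything by 1.7750: 3058.77 → 5429.42 px.

5429 px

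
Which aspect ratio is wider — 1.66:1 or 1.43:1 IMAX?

1.66:1

1.66 and 1.43; 1.66 > 1.43.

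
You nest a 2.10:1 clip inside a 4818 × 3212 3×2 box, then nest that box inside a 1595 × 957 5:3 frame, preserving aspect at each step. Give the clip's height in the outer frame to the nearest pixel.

684 px

First fit — 2.10:1 into 4818×3212 spans the width: 4818.00 × 2294.29.
Second fit — the 3×2 canvas into 1595×957 spans the height: 1435.50 × 957.00 (×0.2979 from 4818×3212).
The clip scales with it: height 2294.29 × 0.2979 ≈ 683.57.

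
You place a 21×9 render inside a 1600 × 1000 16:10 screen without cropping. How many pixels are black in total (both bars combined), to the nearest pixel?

502857 pixels

Since 2.333 > 1.600, the render is width-limited.
That makes the image 685.7143 px tall (1600 × 9/21).
Black = 1000 − 685.7143 = 314.2857 px.
Bar area = 314.2857 × 1600 ≈ 502857 px.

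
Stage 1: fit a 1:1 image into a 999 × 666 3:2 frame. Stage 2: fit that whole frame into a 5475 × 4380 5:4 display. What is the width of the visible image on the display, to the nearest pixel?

3650 px

First fit — 1:1 into 999×666 spans the height: 666.00 × 666.00.
Second fit — the 3:2 canvas into 5475×4380 spans the width: 5475.00 × 3650.00 (×5.4805 from 999×666).
Applying the same ×5.4805: 666.00 → 3650.00.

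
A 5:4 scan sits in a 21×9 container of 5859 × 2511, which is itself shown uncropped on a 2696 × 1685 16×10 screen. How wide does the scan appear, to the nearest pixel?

First fit — 5:4 into 5859×2511 spans the height: 3138.75 × 2511.00.
21×9 in 2696×1685: fills the width, so the intermediate becomes 2696.00 × 1155.43 — a scale of ×0.4601.
The scan scales with it: width 3138.75 × 0.4601 ≈ 1444.29.

1444 px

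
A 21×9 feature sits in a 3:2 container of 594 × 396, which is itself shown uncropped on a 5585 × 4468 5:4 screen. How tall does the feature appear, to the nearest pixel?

2394 px

First fit — 21×9 into 594×396 spans the width: 594.00 × 254.57.
3:2 in 5585×4468: fills the width, so the intermediate becomes 5585.00 × 3723.33 — a scale of ×9.4024.
The feature scales with it: height 254.57 × 9.4024 ≈ 2393.57.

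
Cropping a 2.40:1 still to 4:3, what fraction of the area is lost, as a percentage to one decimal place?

Going from 2.40:1 to 4:3 means cutting width while keeping height.
Area ratio = (1.333)/(2.400) = 55.56%; the remaining 44.44% is cropped out.

44.4%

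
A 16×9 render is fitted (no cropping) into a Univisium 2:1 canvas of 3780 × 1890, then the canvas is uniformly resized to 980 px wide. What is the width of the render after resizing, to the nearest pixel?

871 px

At 3780×1890 the render is height-limited, so width = 1890 × 16/9 ≈ 3360.00 px.
The frame scales by 980/3780 = 0.2593; 3360.00 × 0.2593 ≈ 871.11 px.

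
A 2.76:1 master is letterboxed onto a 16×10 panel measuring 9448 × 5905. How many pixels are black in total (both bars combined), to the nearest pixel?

2.76:1 is wider than 16×10, so it spans the full width.
Content height = 9448 / 2.760 ≈ 3423.1884 px.
Leftover height: 5905 − 3423.1884 = 2481.8116 px.
Bar area = 2481.8116 × 9448 ≈ 23448156 px.

23448156 pixels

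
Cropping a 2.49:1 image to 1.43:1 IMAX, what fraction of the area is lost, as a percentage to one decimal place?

The height stays; only width is cut (since 1.43:1 IMAX is narrower than 2.49:1).
Area ratio = (1.430)/(2.490) = 57.43%; the remaining 42.57% is cropped out.

42.6%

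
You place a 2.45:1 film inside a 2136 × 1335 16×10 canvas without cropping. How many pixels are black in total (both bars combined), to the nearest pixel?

2.45:1 is wider than 16×10, so it spans the full width.
That makes the image 871.8367 px tall (2136 / 2.450).
Leftover height: 1335 − 871.8367 = 463.1633 px.
Across the 2136-px span: 463.1633 × 2136 ≈ 989317 px.

989317 pixels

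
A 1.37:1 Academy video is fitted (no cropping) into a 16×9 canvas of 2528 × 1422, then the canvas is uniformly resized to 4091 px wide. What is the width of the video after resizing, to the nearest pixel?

Fitted into 2528×1422, the video spans the height; its width is 1422 × 1.370 ≈ 1948.14 px.
The frame scales by 4091/2528 = 1.6183; 1948.14 × 1.6183 ≈ 3152.63 px.

3153 px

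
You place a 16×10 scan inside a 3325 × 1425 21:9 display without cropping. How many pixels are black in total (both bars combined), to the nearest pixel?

Since 1.600 < 2.333, the scan is height-limited.
The scan is 1425 × 16/10 ≈ 2280.0000 px wide.
Leftover width: 3325 − 2280.0000 = 1045.0000 px.
Across the 1425-px span: 1045.0000 × 1425 ≈ 1489125 px.

1489125 pixels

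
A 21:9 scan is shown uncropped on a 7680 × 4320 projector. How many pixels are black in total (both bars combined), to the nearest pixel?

7899429 pixels

21:9 (2.333) > 16:9 (1.778), so the scan fills the width.
The scan is 7680 × 9/21 ≈ 3291.4286 px tall.
Black = 4320 − 3291.4286 = 1028.5714 px.
That's 1028.5714 × 7680 ≈ 7899429 black pixels.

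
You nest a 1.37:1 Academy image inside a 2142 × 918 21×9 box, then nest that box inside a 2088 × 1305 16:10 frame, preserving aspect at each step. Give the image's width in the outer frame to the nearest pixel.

First fit — 1.37:1 Academy into 2142×918 spans the height: 1257.66 × 918.00.
Second fit — the 21×9 canvas into 2088×1305 spans the width: 2088.00 × 894.86 (×0.9748 from 2142×918).
The image scales with it: width 1257.66 × 0.9748 ≈ 1225.95.

1226 px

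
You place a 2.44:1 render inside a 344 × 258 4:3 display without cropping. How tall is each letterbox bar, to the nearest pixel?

59 px

Since 2.440 > 1.333, the render is width-limited.
That makes the image 140.98 px tall (344 / 2.440).
Leftover height: 258 − 140.98 = 117.02 px → 58.51 each side.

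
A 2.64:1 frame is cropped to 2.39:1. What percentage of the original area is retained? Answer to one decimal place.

90.5%

The height stays; only width is cut (since 2.39:1 is narrower than 2.64:1).
(2.390)/(2.640) ≈ 0.905 of the area survives.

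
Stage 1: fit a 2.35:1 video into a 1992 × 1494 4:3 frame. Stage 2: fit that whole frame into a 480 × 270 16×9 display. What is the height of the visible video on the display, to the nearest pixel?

153 px

2.35:1 in 1992×1494: fills the width, so the video is 1992.00 × 847.66.
The 4:3 canvas is height-limited in 480×270, giving 360.00 × 270.00; scale factor 0.1807.
So the video's height is 847.66 × 0.1807 ≈ 153.19.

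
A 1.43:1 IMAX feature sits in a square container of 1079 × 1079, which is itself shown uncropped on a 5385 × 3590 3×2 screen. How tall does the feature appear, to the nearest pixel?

2510 px

1.43:1 IMAX in 1079×1079: fills the width, so the feature is 1079.00 × 754.55.
The square canvas is height-limited in 5385×3590, giving 3590.00 × 3590.00; scale factor 3.3272.
So the feature's height is 754.55 × 3.3272 ≈ 2510.49.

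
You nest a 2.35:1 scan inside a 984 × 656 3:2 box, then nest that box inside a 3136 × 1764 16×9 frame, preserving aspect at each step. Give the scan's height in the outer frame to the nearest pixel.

1126 px

First fit — 2.35:1 into 984×656 spans the width: 984.00 × 418.72.
Second fit — the 3:2 canvas into 3136×1764 spans the height: 2646.00 × 1764.00 (×2.6890 from 984×656).
The scan scales with it: height 418.72 × 2.6890 ≈ 1125.96.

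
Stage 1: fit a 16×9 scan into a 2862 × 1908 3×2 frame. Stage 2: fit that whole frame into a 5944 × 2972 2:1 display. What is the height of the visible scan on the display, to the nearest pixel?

2508 px

First fit — 16×9 into 2862×1908 spans the width: 2862.00 × 1609.88.
The 3×2 canvas is height-limited in 5944×2972, giving 4458.00 × 2972.00; scale factor 1.5577.
The scan scales with it: height 1609.88 × 1.5577 ≈ 2507.62.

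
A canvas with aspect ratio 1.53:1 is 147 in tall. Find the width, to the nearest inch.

225 in

At 1.53:1, 147 × 1.530 ≈ 224.91.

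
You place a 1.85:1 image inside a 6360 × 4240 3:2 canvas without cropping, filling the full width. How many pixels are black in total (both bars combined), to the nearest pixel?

Content height = 6360 / 1.850 ≈ 3437.8378 px.
Black = 4240 − 3437.8378 = 802.1622 px.
That's 802.1622 × 6360 ≈ 5101751 black pixels.

5101751 pixels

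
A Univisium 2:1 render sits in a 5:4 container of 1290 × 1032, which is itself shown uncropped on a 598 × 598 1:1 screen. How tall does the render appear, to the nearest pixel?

First fit — Univisium 2:1 into 1290×1032 spans the width: 1290.00 × 645.00.
The 5:4 canvas is width-limited in 598×598, giving 598.00 × 478.40; scale factor 0.4636.
So the render's height is 645.00 × 0.4636 ≈ 299.00.

299 px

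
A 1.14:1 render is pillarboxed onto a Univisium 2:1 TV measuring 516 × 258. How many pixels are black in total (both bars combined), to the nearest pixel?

1.14:1 (1.140) < Univisium 2:1 (2.000), so the render fills the height.
Content width = 258 × 1.140 ≈ 294.1200 px.
516 − 294.1200 = 221.8800 px of bars.
Bar area = 221.8800 × 258 ≈ 57245 px.

57245 pixels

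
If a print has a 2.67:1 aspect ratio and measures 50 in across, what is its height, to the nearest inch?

50 / 2.670 = 18.73.

19 in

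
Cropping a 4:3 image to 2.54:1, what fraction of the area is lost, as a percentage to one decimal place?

The width stays; only height is cut (since 2.54:1 is wider than 4:3).
(1.333)/(2.540) ≈ 0.525 of the area survives, leaving 47.51% discarded.

47.5%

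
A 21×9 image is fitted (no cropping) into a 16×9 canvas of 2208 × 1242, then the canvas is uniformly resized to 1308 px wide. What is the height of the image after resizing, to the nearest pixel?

In the 2208×1242 frame the image fills the width: height = 2208 × 9/21 ≈ 946.29 px.
Resizing to 1308 px wide multiplies everything by 0.5924: 946.29 → 560.57 px.

561 px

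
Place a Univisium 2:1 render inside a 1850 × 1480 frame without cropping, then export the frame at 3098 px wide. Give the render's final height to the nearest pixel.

1549 px

In the 1850×1480 frame the render fills the width: height = 1850 × 1/2 ≈ 925.00 px.
Scaling 1850 → 3098 is ×1.6746, so the height becomes 925.00 × 1.6746 ≈ 1549.00 px.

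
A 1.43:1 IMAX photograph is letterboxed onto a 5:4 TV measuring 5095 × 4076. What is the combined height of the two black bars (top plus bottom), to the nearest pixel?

513 px

1.43:1 IMAX is wider than 5:4, so it spans the full width.
Content height = 5095 / 1.430 ≈ 3562.94 px.
4076 − 3562.94 = 513.06 px of bars.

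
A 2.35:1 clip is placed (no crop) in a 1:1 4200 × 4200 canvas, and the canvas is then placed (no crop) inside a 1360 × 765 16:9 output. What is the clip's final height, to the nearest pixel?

2.35:1 in 4200×4200: fills the width, so the clip is 4200.00 × 1787.23.
Second fit — the 1:1 canvas into 1360×765 spans the height: 765.00 × 765.00 (×0.1821 from 4200×4200).
The clip scales with it: height 1787.23 × 0.1821 ≈ 325.53.

326 px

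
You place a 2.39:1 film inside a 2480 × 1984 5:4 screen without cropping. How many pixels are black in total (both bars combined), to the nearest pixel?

2346931 pixels

2.39:1 (2.390) > 5:4 (1.250), so the film fills the width.
That makes the image 1037.6569 px tall (2480 / 2.390).
Leftover height: 1984 − 1037.6569 = 946.3431 px.
Across the 2480-px span: 946.3431 × 2480 ≈ 2346931 px.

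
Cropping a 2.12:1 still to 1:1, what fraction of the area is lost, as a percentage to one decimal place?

1:1 is narrower than 2.12:1, so the crop keeps the full height and trims the width.
Area ratio = (1.000)/(2.120) = 47.17%; the remaining 52.83% is cropped out.

52.8%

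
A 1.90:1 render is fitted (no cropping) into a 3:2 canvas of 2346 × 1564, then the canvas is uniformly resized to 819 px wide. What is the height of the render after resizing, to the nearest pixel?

At 2346×1564 the render is width-limited, so height = 2346 / 1.900 ≈ 1234.74 px.
Scaling 2346 → 819 is ×0.3491, so the height becomes 1234.74 × 0.3491 ≈ 431.05 px.

431 px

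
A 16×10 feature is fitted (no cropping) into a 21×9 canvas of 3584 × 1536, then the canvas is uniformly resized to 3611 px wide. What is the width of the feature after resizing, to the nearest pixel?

At 3584×1536 the feature is height-limited, so width = 1536 × 16/10 ≈ 2457.60 px.
Scaling 3584 → 3611 is ×1.0075, so the width becomes 2457.60 × 1.0075 ≈ 2476.11 px.

2476 px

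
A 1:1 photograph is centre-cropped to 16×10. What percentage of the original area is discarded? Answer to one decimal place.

37.5%

16×10 is wider than 1:1, so the crop keeps the full width and trims the height.
Area ratio = (1.000)/(1.600) = 62.50%; the remaining 37.50% is cropped out.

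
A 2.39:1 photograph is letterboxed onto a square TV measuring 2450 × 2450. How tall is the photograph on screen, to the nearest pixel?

2.39:1 (2.390) > square (1.000), so the photograph fills the width.
That makes the image 1025.10 px tall (2450 / 2.390).

1025 px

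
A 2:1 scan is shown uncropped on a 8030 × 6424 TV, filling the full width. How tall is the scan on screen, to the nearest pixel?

The scan is 8030 × 1/2 ≈ 4015.00 px tall.

4015 px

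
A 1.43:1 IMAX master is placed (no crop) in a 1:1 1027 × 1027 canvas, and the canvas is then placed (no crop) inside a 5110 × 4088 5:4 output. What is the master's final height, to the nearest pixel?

First fit — 1.43:1 IMAX into 1027×1027 spans the width: 1027.00 × 718.18.
Second fit — the 1:1 canvas into 5110×4088 spans the height: 4088.00 × 4088.00 (×3.9805 from 1027×1027).
So the master's height is 718.18 × 3.9805 ≈ 2858.74.

2859 px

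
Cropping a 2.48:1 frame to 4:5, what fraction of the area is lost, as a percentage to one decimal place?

The height stays; only width is cut (since 4:5 is narrower than 2.48:1).
(0.800)/(2.480) ≈ 0.323 of the area survives, leaving 67.74% discarded.

67.7%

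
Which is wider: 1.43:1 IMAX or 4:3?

1.43:1 IMAX

1.43 and 4:3 = 1.333; 1.43 > 1.333.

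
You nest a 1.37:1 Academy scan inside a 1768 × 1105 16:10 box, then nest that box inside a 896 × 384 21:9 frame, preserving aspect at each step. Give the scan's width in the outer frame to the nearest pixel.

1.37:1 Academy in 1768×1105: fills the height, so the scan is 1513.85 × 1105.00.
Second fit — the 16:10 canvas into 896×384 spans the height: 614.40 × 384.00 (×0.3475 from 1768×1105).
The scan scales with it: width 1513.85 × 0.3475 ≈ 526.08.

526 px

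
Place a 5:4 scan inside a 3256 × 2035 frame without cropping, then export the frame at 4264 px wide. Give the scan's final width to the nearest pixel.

3331 px

In the 3256×2035 frame the scan fills the height: width = 2035 × 5/4 ≈ 2543.75 px.
Resizing to 4264 px wide multiplies everything by 1.3096: 2543.75 → 3331.25 px.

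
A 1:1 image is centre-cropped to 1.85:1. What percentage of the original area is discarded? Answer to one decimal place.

The width stays; only height is cut (since 1.85:1 is wider than 1:1).
(1.000)/(1.850) ≈ 0.541 of the area survives, leaving 45.95% discarded.

45.9%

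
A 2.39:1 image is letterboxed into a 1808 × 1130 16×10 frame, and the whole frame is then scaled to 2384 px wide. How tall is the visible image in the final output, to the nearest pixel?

In the 1808×1130 frame the image fills the width: height = 1808 / 2.390 ≈ 756.49 px.
Resizing to 2384 px wide multiplies everything by 1.3186: 756.49 → 997.49 px.

997 px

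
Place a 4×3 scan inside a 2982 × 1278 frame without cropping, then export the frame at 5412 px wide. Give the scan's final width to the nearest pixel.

In the 2982×1278 frame the scan fills the height: width = 1278 × 4/3 ≈ 1704.00 px.
Resizing to 5412 px wide multiplies everything by 1.8149: 1704.00 → 3092.57 px.

3093 px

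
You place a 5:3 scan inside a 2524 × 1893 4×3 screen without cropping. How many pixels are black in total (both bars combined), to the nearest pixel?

955586 pixels

5:3 is wider than 4×3, so it spans the full width.
The scan is 2524 × 3/5 ≈ 1514.4000 px tall.
Black = 1893 − 1514.4000 = 378.6000 px.
That's 378.6000 × 2524 ≈ 955586 black pixels.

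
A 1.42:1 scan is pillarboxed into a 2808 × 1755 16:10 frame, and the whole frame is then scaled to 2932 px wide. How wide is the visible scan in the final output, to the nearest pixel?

2602 px

In the 2808×1755 frame the scan fills the height: width = 1755 × 1.420 ≈ 2492.10 px.
Resizing to 2932 px wide multiplies everything by 1.0442: 2492.10 → 2602.15 px.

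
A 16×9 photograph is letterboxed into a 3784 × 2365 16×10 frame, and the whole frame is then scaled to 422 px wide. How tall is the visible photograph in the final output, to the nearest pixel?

In the 3784×2365 frame the photograph fills the width: height = 3784 × 9/16 ≈ 2128.50 px.
Scaling 3784 → 422 is ×0.1115, so the height becomes 2128.50 × 0.1115 ≈ 237.38 px.

237 px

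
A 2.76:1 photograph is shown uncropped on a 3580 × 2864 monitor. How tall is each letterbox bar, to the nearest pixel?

783 px

Since 2.760 > 1.250, the photograph is width-limited.
The photograph is 3580 / 2.760 ≈ 1297.10 px tall.
Leftover height: 2864 − 1297.10 = 1566.90 px → 783.45 each side.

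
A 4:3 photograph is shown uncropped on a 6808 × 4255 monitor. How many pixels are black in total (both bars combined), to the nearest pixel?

Since 1.333 < 1.600, the photograph is height-limited.
That makes the image 5673.3333 px wide (4255 × 4/3).
Leftover width: 6808 − 5673.3333 = 1134.6667 px.
That's 1134.6667 × 4255 ≈ 4828007 black pixels.

4828007 pixels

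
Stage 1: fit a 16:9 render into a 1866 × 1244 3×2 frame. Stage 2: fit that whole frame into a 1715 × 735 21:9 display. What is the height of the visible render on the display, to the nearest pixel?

620 px

Inside the 1866×1244 canvas the render is width-limited at 1866.00 × 1049.62.
3×2 in 1715×735: fills the height, so the intermediate becomes 1102.50 × 735.00 — a scale of ×0.5908.
So the render's height is 1049.62 × 0.5908 ≈ 620.16.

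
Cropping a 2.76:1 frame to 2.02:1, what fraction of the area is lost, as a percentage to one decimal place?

26.8%

The height stays; only width is cut (since 2.02:1 is narrower than 2.76:1).
(2.020)/(2.760) ≈ 0.732 of the area survives, leaving 26.81% discarded.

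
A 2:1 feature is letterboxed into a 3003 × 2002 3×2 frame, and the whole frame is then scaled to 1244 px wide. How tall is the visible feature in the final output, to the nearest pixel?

Fitted into 3003×2002, the feature spans the width; its height is 3003 × 1/2 ≈ 1501.50 px.
Resizing to 1244 px wide multiplies everything by 0.4143: 1501.50 → 622.00 px.

622 px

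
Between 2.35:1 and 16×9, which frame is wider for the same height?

2.35 and 16×9 = 1.778; 2.35 > 1.778.

2.35:1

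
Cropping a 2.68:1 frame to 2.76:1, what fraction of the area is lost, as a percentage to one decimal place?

Going from 2.68:1 to 2.76:1 means cutting height while keeping width.
(2.680)/(2.760) ≈ 0.971 of the area survives, leaving 2.90% discarded.

2.9%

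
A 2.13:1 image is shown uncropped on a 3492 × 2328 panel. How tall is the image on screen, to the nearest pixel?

2.13:1 is wider than 3×2, so it spans the full width.
That makes the image 1639.44 px tall (3492 / 2.130).

1639 px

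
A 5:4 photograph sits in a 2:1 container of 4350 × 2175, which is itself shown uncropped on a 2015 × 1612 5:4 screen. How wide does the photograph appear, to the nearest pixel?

1259 px

Inside the 4350×2175 canvas the photograph is height-limited at 2718.75 × 2175.00.
2:1 in 2015×1612: fills the width, so the intermediate becomes 2015.00 × 1007.50 — a scale of ×0.4632.
So the photograph's width is 2718.75 × 0.4632 ≈ 1259.38.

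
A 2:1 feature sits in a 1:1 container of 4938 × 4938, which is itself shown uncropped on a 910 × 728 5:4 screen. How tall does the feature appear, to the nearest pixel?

364 px

Inside the 4938×4938 canvas the feature is width-limited at 4938.00 × 2469.00.
The 1:1 canvas is height-limited in 910×728, giving 728.00 × 728.00; scale factor 0.1474.
The feature scales with it: height 2469.00 × 0.1474 ≈ 364.00.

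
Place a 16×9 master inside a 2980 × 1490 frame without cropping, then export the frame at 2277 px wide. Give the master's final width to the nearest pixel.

Fitted into 2980×1490, the master spans the height; its width is 1490 × 16/9 ≈ 2648.89 px.
Scaling 2980 → 2277 is ×0.7641, so the width becomes 2648.89 × 0.7641 ≈ 2024.00 px.

2024 px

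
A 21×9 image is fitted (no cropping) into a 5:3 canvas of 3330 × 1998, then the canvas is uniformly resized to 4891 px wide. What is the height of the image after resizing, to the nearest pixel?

2096 px

At 3330×1998 the image is width-limited, so height = 3330 × 9/21 ≈ 1427.14 px.
Scaling 3330 → 4891 is ×1.4688, so the height becomes 1427.14 × 1.4688 ≈ 2096.14 px.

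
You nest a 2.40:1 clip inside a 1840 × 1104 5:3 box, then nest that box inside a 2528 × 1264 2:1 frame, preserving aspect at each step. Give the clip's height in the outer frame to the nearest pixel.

878 px

2.40:1 in 1840×1104: fills the width, so the clip is 1840.00 × 766.67.
The 5:3 canvas is height-limited in 2528×1264, giving 2106.67 × 1264.00; scale factor 1.1449.
Applying the same ×1.1449: 766.67 → 877.78.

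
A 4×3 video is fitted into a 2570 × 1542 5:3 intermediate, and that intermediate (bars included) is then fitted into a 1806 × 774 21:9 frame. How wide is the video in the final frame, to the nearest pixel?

4×3 in 2570×1542: fills the height, so the video is 2056.00 × 1542.00.
Second fit — the 5:3 canvas into 1806×774 spans the height: 1290.00 × 774.00 (×0.5019 from 2570×1542).
The video scales with it: width 2056.00 × 0.5019 ≈ 1032.00.

1032 px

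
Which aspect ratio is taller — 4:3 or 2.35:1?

4:3 = 1.333 and 2.35; 2.35 > 1.333. The smaller width-to-height ratio is the taller frame.

4:3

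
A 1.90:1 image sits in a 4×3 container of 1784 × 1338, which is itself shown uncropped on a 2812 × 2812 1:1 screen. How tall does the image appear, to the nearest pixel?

1480 px

Inside the 1784×1338 canvas the image is width-limited at 1784.00 × 938.95.
4×3 in 2812×2812: fills the width, so the intermediate becomes 2812.00 × 2109.00 — a scale of ×1.5762.
The image scales with it: height 938.95 × 1.5762 ≈ 1480.00.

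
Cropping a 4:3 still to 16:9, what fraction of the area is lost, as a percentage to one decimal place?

25.0%

Going from 4:3 to 16:9 means cutting height while keeping width.
Fraction kept = (1.333)/(1.778) ≈ 75.00%, so 25.00% is lost.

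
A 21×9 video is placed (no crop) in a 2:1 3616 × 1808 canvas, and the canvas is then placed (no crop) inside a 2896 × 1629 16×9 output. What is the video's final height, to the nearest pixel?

1241 px

First fit — 21×9 into 3616×1808 spans the width: 3616.00 × 1549.71.
Second fit — the 2:1 canvas into 2896×1629 spans the width: 2896.00 × 1448.00 (×0.8009 from 3616×1808).
Applying the same ×0.8009: 1549.71 → 1241.14.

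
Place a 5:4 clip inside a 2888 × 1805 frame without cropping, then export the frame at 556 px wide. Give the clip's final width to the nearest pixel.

Fitted into 2888×1805, the clip spans the height; its width is 1805 × 5/4 ≈ 2256.25 px.
Resizing to 556 px wide multiplies everything by 0.1925: 2256.25 → 434.38 px.

434 px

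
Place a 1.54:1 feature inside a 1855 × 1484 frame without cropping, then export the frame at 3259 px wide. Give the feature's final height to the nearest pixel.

At 1855×1484 the feature is width-limited, so height = 1855 / 1.540 ≈ 1204.55 px.
Scaling 1855 → 3259 is ×1.7569, so the height becomes 1204.55 × 1.7569 ≈ 2116.23 px.

2116 px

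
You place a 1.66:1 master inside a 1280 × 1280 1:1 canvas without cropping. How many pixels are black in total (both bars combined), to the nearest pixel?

1.66:1 (1.660) > 1:1 (1.000), so the master fills the width.
The master is 1280 / 1.660 ≈ 771.0843 px tall.
1280 − 771.0843 = 508.9157 px of bars.
Bar area = 508.9157 × 1280 ≈ 651412 px.

651412 pixels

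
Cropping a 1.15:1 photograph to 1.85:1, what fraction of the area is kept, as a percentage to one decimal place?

62.2%

The width stays; only height is cut (since 1.85:1 is wider than 1.15:1).
(1.150)/(1.850) ≈ 0.622 of the area survives.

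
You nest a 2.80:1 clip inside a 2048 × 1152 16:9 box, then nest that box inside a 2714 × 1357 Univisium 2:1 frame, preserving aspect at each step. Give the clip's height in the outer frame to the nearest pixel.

862 px

Inside the 2048×1152 canvas the clip is width-limited at 2048.00 × 731.43.
16:9 in 2714×1357: fills the height, so the intermediate becomes 2412.44 × 1357.00 — a scale of ×1.1780.
The clip scales with it: height 731.43 × 1.1780 ≈ 861.59.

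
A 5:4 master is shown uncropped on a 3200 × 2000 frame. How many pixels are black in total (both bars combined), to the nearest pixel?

1400000 pixels

5:4 is narrower than 16:10, so it spans the full height.
The master is 2000 × 5/4 ≈ 2500.0000 px wide.
Black = 3200 − 2500.0000 = 700.0000 px.
That's 700.0000 × 2000 ≈ 1400000 black pixels.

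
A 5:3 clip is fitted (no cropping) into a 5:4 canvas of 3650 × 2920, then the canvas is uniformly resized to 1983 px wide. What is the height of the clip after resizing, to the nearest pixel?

Fitted into 3650×2920, the clip spans the width; its height is 3650 × 3/5 ≈ 2190.00 px.
Resizing to 1983 px wide multiplies everything by 0.5433: 2190.00 → 1189.80 px.

1190 px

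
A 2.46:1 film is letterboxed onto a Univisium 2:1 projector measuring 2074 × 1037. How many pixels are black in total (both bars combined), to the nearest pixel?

2.46:1 (2.460) > Univisium 2:1 (2.000), so the film fills the width.
Content height = 2074 / 2.460 ≈ 843.0894 px.
Black = 1037 − 843.0894 = 193.9106 px.
That's 193.9106 × 2074 ≈ 402171 black pixels.

402171 pixels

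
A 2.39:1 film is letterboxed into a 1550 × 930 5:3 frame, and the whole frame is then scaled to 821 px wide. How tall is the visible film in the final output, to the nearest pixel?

Fitted into 1550×930, the film spans the width; its height is 1550 / 2.390 ≈ 648.54 px.
The frame scales by 821/1550 = 0.5297; 648.54 × 0.5297 ≈ 343.51 px.

344 px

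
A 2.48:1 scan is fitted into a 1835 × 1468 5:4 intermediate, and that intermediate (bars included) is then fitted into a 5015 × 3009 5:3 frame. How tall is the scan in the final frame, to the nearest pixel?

1517 px

Inside the 1835×1468 canvas the scan is width-limited at 1835.00 × 739.92.
Second fit — the 5:4 canvas into 5015×3009 spans the height: 3761.25 × 3009.00 (×2.0497 from 1835×1468).
Applying the same ×2.0497: 739.92 → 1516.63.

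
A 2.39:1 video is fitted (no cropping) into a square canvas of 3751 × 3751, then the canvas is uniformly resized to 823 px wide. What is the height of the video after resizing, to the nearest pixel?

344 px

Fitted into 3751×3751, the video spans the width; its height is 3751 / 2.390 ≈ 1569.46 px.
Scaling 3751 → 823 is ×0.2194, so the height becomes 1569.46 × 0.2194 ≈ 344.35 px.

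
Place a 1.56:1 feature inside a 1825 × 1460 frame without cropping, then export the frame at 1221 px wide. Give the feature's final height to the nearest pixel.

783 px

In the 1825×1460 frame the feature fills the width: height = 1825 / 1.560 ≈ 1169.87 px.
Resizing to 1221 px wide multiplies everything by 0.6690: 1169.87 → 782.69 px.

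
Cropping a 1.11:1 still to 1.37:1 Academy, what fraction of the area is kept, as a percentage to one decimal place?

81.0%

1.37:1 Academy is wider than 1.11:1, so the crop keeps the full width and trims the height.
Fraction kept = (1.110)/(1.370) ≈ 81.02%.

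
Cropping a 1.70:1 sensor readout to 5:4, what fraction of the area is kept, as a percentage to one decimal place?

73.5%

5:4 is narrower than 1.70:1, so the crop keeps the full height and trims the width.
Area ratio = (1.250)/(1.700) = 73.53% retained.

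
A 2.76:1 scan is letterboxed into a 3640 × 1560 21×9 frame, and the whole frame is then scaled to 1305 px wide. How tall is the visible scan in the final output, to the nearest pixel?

At 3640×1560 the scan is width-limited, so height = 3640 / 2.760 ≈ 1318.84 px.
The frame scales by 1305/3640 = 0.3585; 1318.84 × 0.3585 ≈ 472.83 px.

473 px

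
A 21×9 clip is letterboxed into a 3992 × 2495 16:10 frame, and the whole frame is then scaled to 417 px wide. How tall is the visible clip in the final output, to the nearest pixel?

In the 3992×2495 frame the clip fills the width: height = 3992 × 9/21 ≈ 1710.86 px.
Scaling 3992 → 417 is ×0.1045, so the height becomes 1710.86 × 0.1045 ≈ 178.71 px.

179 px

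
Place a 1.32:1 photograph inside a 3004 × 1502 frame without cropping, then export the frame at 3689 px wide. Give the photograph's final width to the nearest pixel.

2435 px

In the 3004×1502 frame the photograph fills the height: width = 1502 × 1.320 ≈ 1982.64 px.
The frame scales by 3689/3004 = 1.2280; 1982.64 × 1.2280 ≈ 2434.74 px.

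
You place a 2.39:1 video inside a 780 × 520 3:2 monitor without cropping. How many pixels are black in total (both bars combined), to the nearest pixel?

Since 2.390 > 1.500, the video is width-limited.
Content height = 780 / 2.390 ≈ 326.3598 px.
520 − 326.3598 = 193.6402 px of bars.
Bar area = 193.6402 × 780 ≈ 151039 px.

151039 pixels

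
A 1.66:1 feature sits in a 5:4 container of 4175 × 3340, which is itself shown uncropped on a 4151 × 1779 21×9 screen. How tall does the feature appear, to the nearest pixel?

Inside the 4175×3340 canvas the feature is width-limited at 4175.00 × 2515.06.
5:4 in 4151×1779: fills the height, so the intermediate becomes 2223.75 × 1779.00 — a scale of ×0.5326.
So the feature's height is 2515.06 × 0.5326 ≈ 1339.61.

1340 px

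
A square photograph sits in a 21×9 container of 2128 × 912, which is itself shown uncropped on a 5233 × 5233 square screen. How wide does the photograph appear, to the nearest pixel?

2243 px

Inside the 2128×912 canvas the photograph is height-limited at 912.00 × 912.00.
The 21×9 canvas is width-limited in 5233×5233, giving 5233.00 × 2242.71; scale factor 2.4591.
So the photograph's width is 912.00 × 2.4591 ≈ 2242.71.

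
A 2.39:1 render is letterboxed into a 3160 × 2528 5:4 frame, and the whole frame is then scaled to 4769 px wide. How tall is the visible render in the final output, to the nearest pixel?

In the 3160×2528 frame the render fills the width: height = 3160 / 2.390 ≈ 1322.18 px.
Scaling 3160 → 4769 is ×1.5092, so the height becomes 1322.18 × 1.5092 ≈ 1995.40 px.

1995 px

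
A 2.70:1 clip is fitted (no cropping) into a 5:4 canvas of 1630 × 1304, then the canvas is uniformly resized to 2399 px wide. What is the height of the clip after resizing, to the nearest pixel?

889 px

Fitted into 1630×1304, the clip spans the width; its height is 1630 / 2.700 ≈ 603.70 px.
Scaling 1630 → 2399 is ×1.4718, so the height becomes 603.70 × 1.4718 ≈ 888.52 px.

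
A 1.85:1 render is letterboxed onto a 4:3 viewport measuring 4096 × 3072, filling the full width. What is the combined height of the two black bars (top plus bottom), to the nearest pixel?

858 px

That makes the image 2214.05 px tall (4096 / 1.850).
3072 − 2214.05 = 857.95 px of bars.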